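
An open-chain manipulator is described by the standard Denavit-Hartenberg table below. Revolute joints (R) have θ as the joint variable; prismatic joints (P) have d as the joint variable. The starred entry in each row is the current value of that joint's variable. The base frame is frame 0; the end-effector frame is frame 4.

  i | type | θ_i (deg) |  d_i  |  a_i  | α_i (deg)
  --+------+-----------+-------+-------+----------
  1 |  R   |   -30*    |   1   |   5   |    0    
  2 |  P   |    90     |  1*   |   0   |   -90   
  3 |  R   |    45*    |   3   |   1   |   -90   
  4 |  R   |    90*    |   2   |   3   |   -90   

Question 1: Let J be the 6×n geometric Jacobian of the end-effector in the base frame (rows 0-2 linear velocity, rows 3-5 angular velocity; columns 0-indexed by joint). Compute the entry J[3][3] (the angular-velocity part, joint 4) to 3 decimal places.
-0.354

axis z_3 = (-0.3536,-0.6124,-0.7071); lever o_n−o_3 = (1.8910,-2.7247,-1.4142)
cross product → J_v[:, 3] = (-1.0607,-1.8371,2.1213)
J_ω[:, 3] = z_3
entry J[3][3] = -0.3536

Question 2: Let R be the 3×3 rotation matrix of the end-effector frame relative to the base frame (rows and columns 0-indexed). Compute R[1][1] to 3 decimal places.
End-effector y-axis (col 1 of R) = (0.3536,0.6124,0.7071)
R[1][1] = 0.6124

0.612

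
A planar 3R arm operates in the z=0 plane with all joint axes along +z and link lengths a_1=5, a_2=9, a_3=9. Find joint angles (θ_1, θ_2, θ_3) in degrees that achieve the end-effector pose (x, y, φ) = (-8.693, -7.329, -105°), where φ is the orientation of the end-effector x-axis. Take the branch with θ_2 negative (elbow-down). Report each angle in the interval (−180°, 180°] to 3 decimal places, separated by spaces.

-90.000 -135.003 120.003

wrist centre = target − a_3·(cos φ, sin φ) = (-6.3636, 1.3643)
cos θ_2 = (42.3572−5²−9²)/(2·5·9) = -0.7071; θ_2 = -135.0029° (elbow-down)
β = atan2(1.3643,-6.3636) = 167.8992°; ψ = atan2(-6.3636,-1.3643) = -102.1003°
θ_1 = β − ψ = 269.9996°
θ_3 = φ − θ_1 − θ_2 = 120.0033° (wrapped to (-180°,180°])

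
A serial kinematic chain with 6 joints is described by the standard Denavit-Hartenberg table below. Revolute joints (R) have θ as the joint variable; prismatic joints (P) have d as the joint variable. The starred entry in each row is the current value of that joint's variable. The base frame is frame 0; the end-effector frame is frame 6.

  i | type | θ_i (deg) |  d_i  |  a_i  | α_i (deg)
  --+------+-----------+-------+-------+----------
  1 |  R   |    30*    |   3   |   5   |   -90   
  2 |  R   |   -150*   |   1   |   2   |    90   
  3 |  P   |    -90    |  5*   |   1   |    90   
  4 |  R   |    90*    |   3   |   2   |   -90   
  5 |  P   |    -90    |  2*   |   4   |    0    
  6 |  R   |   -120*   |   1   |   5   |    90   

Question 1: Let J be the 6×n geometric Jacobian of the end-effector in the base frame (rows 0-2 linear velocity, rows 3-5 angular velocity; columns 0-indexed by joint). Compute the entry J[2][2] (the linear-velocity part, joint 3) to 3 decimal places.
prismatic axis z_2 = (-0.4330,-0.2500,-0.8660)
J_v[:, 2] = z_2; J_ω[:, 2] = (0,0,0)
entry J[2][2] = -0.8660

-0.866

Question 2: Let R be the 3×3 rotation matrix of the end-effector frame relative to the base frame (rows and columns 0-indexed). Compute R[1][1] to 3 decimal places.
0.866

End-effector y-axis (col 1 of R) = (-0.5000,0.8660,-0.0000)
R[1][1] = 0.8660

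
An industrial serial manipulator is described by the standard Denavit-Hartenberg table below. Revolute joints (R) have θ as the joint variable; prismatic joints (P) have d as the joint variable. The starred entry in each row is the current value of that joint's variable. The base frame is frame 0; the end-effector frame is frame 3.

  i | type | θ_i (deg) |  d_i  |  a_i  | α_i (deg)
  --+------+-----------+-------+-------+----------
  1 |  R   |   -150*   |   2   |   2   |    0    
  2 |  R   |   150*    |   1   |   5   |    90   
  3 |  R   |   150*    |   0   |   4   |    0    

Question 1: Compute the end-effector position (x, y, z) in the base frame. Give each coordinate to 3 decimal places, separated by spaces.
after link 1: o_1 = (-1.7321, -1.0000, 2.0000)
after link 2: o_2 = (3.2679, -1.0000, 3.0000)
after link 3: o_3 = (-0.1962, -1.0000, 5.0000)

-0.196 -1.000 5.000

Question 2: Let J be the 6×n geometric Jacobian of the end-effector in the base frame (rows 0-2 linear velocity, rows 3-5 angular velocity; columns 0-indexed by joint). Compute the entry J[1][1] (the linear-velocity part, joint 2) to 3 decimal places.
1.536

axis z_1 = (0.0000,0.0000,1.0000); lever o_n−o_1 = (1.5359,0.0000,3.0000)
cross product → J_v[:, 1] = (-0.0000,1.5359,0.0000)
J_ω[:, 1] = z_1
entry J[1][1] = 1.5359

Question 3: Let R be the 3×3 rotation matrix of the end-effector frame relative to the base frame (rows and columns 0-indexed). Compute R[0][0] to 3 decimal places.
-0.866

End-effector x-axis (col 0 of R) = (-0.8660,0.0000,0.5000)
R[0][0] = -0.8660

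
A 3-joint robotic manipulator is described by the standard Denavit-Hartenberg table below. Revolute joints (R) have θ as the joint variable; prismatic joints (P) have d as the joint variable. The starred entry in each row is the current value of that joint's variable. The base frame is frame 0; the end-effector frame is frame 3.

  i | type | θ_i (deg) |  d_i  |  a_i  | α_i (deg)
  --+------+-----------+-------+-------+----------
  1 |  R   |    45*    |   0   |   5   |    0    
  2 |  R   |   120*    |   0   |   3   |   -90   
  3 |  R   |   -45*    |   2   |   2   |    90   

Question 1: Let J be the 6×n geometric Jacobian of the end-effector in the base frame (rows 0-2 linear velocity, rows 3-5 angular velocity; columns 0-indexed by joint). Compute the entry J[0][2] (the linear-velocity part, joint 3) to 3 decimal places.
-1.366

axis z_2 = (-0.2588,-0.9659,0.0000); lever o_n−o_2 = (-1.8837,-1.5658,1.4142)
cross product → J_v[:, 2] = (-1.3660,0.3660,-1.4142)
J_ω[:, 2] = z_2
entry J[0][2] = -1.3660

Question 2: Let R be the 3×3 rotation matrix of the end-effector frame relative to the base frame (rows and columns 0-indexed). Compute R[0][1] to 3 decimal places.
-0.259

End-effector y-axis (col 1 of R) = (-0.2588,-0.9659,0.0000)
R[0][1] = -0.2588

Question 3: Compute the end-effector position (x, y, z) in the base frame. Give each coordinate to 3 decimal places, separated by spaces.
-1.246 2.746 1.414

after link 1: o_1 = (3.5355, 3.5355, 0.0000)
after link 2: o_2 = (0.6378, 4.3120, 0.0000)
after link 3: o_3 = (-1.2459, 2.7462, 1.4142)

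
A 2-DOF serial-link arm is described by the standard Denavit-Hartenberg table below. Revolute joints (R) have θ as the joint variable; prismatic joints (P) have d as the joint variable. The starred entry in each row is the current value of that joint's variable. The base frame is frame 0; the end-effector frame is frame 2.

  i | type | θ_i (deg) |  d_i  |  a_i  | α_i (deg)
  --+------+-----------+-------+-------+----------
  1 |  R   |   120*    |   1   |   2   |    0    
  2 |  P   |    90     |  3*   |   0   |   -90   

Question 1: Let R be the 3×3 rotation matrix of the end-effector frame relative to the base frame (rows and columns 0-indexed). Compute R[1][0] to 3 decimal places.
-0.500

End-effector x-axis (col 0 of R) = (-0.8660,-0.5000,0.0000)
R[1][0] = -0.5000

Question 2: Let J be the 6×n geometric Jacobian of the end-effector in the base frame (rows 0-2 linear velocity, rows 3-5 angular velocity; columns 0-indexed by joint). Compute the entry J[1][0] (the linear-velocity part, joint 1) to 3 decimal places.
axis z_0 = ẑ; lever o_n−o_0 = (-1.0000,1.7321,4.0000)
cross product → J_v[:, 0] = (-1.7321,-1.0000,0.0000)
J_ω[:, 0] = z_0
entry J[1][0] = -1.0000

-1.000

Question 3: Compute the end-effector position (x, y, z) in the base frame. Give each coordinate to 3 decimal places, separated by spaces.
-1.000 1.732 4.000

after link 1: o_1 = (-1.0000, 1.7321, 1.0000)
after link 2: o_2 = (-1.0000, 1.7321, 4.0000)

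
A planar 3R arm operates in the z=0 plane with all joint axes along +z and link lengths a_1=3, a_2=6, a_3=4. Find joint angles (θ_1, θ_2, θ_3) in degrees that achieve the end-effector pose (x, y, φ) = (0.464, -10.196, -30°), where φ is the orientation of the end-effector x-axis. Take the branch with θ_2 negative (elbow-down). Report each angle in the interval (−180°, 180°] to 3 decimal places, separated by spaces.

wrist centre = target − a_3·(cos φ, sin φ) = (-3.0001, -8.1960)
cos θ_2 = (76.1750−3²−6²)/(2·3·6) = 0.8660; θ_2 = -30.0060° (elbow-down)
β = atan2(-8.1960,-3.0001) = -110.1049°; ψ = atan2(-3.0005,8.1958) = -20.1080°
θ_1 = β − ψ = -89.9969°
θ_3 = φ − θ_1 − θ_2 = 90.0029° (wrapped to (-180°,180°])

-89.997 -30.006 90.003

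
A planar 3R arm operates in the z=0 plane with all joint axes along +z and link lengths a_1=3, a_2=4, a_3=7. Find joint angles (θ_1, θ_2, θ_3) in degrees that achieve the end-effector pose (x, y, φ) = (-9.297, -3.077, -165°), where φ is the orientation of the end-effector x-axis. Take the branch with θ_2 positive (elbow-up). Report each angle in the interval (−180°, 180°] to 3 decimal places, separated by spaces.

wrist centre = target − a_3·(cos φ, sin φ) = (-2.5355, -1.2653)
cos θ_2 = (8.0298−3²−4²)/(2·3·4) = -0.7071; θ_2 = 134.9989° (elbow-up)
β = atan2(-1.2653,-2.5355) = -153.4800°; ψ = atan2(2.8285,0.1716) = 86.5277°
θ_1 = β − ψ = -240.0077°
θ_3 = φ − θ_1 − θ_2 = -59.9912° (wrapped to (-180°,180°])

119.992 134.999 -59.991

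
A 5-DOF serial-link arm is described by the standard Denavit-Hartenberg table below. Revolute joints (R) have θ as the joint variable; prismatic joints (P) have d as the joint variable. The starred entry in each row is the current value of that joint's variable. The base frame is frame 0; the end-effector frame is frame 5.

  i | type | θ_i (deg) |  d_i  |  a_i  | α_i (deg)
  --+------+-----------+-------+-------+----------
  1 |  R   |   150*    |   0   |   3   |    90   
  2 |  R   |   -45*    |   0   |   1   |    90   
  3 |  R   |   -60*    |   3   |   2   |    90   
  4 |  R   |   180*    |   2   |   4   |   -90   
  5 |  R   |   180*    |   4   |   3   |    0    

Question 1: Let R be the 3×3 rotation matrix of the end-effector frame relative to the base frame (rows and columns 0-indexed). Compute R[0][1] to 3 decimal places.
End-effector y-axis (col 1 of R) = (0.2803,-0.7392,0.6124)
R[0][1] = 0.2803

0.280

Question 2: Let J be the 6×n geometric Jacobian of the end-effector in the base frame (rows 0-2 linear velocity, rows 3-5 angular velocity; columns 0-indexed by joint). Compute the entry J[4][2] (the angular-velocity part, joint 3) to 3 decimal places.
-0.354

axis z_2 = (0.6124,-0.3536,-0.7071); lever o_n−o_2 = (-0.7909,-1.6981,1.5783)
cross product → J_v[:, 2] = (-1.7587,-0.4072,-1.3195)
J_ω[:, 2] = z_2
entry J[4][2] = -0.3536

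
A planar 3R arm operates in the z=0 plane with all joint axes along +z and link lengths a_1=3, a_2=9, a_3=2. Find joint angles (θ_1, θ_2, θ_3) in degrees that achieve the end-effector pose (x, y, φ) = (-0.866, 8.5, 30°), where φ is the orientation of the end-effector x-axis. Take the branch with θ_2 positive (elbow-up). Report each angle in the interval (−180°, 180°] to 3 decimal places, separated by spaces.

wrist centre = target − a_3·(cos φ, sin φ) = (-2.5981, 7.5000)
cos θ_2 = (62.9999−3²−9²)/(2·3·9) = -0.5000; θ_2 = 120.0002° (elbow-up)
β = atan2(7.5000,-2.5981) = 109.1064°; ψ = atan2(7.7942,-1.5000) = 100.8936°
θ_1 = β − ψ = 8.2129°
θ_3 = φ − θ_1 − θ_2 = -98.2130° (wrapped to (-180°,180°])

8.213 120.000 -98.213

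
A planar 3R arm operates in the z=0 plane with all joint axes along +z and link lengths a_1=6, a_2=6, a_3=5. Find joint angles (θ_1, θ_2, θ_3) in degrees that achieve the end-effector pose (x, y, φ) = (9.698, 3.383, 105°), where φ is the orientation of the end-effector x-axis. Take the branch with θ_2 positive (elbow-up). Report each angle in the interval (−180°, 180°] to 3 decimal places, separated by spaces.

wrist centre = target − a_3·(cos φ, sin φ) = (10.9921, -1.4466)
cos θ_2 = (122.9189−6²−6²)/(2·6·6) = 0.7072; θ_2 = 44.9919° (elbow-up)
β = atan2(-1.4466,10.9921) = -7.4974°; ψ = atan2(4.2420,10.2432) = 22.4959°
θ_1 = β − ψ = -29.9933°
θ_3 = φ − θ_1 − θ_2 = 90.0015° (wrapped to (-180°,180°])

-29.993 44.992 90.001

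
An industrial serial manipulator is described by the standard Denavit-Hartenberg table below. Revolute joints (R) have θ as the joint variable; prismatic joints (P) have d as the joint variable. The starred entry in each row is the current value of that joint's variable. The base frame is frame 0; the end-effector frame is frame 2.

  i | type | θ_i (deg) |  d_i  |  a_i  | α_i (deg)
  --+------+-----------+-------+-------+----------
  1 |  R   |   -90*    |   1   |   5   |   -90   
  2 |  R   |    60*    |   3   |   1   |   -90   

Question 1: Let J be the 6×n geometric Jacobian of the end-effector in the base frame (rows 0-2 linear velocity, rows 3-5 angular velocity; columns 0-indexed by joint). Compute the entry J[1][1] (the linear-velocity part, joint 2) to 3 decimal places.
0.866

axis z_1 = (1.0000,0.0000,0.0000); lever o_n−o_1 = (3.0000,-0.5000,-0.8660)
cross product → J_v[:, 1] = (-0.0000,0.8660,-0.5000)
J_ω[:, 1] = z_1
entry J[1][1] = 0.8660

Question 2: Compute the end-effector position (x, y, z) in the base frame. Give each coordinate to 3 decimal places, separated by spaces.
3.000 -5.500 0.134

after link 1: o_1 = (0.0000, -5.0000, 1.0000)
after link 2: o_2 = (3.0000, -5.5000, 0.1340)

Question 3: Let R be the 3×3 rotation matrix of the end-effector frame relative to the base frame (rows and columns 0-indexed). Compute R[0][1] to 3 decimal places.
End-effector y-axis (col 1 of R) = (-1.0000,-0.0000,-0.0000)
R[0][1] = -1.0000

-1.000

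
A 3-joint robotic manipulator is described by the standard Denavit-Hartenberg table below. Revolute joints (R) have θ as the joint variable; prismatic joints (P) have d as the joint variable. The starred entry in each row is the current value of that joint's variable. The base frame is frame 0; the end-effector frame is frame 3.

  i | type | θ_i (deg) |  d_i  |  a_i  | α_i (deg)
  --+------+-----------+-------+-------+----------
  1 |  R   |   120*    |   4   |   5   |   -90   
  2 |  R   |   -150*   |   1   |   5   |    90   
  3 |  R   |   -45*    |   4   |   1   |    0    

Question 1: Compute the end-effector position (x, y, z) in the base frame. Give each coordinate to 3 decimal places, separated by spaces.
0.718 -1.829 3.389

after link 1: o_1 = (-2.5000, 4.3301, 4.0000)
after link 2: o_2 = (-1.2010, 0.0801, 6.5000)
after link 3: o_3 = (0.7176, -1.8287, 3.3895)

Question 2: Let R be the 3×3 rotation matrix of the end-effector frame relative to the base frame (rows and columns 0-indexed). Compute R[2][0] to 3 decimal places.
0.354

End-effector x-axis (col 0 of R) = (0.9186,-0.1768,0.3536)
R[2][0] = 0.3536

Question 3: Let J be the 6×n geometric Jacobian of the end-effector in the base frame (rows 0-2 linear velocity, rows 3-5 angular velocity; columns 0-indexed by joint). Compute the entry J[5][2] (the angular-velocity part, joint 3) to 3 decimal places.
-0.866

axis z_2 = (0.2500,-0.4330,-0.8660); lever o_n−o_2 = (1.9186,-1.9088,-3.1105)
cross product → J_v[:, 2] = (-0.3062,-0.8839,0.3536)
J_ω[:, 2] = z_2
entry J[5][2] = -0.8660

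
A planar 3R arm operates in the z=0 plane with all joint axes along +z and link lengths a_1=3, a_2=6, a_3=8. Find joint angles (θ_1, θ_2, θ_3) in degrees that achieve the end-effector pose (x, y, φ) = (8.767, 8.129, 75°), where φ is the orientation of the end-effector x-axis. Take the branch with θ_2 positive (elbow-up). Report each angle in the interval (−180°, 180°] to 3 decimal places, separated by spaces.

-59.998 89.994 45.004

wrist centre = target − a_3·(cos φ, sin φ) = (6.6964, 0.4016)
cos θ_2 = (45.0037−3²−6²)/(2·3·6) = 0.0001; θ_2 = 89.9941° (elbow-up)
β = atan2(0.4016,6.6964) = 3.4320°; ψ = atan2(6.0000,3.0006) = 63.4303°
θ_1 = β − ψ = -59.9983°
θ_3 = φ − θ_1 − θ_2 = 45.0041° (wrapped to (-180°,180°])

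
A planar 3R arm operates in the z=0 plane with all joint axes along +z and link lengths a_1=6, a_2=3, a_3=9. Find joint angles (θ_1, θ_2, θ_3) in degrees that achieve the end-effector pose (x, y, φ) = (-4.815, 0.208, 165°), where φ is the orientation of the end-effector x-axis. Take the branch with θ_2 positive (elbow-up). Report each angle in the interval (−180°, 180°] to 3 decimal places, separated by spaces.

wrist centre = target − a_3·(cos φ, sin φ) = (3.8783, -2.1214)
cos θ_2 = (19.5417−6²−3²)/(2·6·3) = -0.7072; θ_2 = 135.0056° (elbow-up)
β = atan2(-2.1214,3.8783) = -28.6778°; ψ = atan2(2.1211,3.8785) = 28.6740°
θ_1 = β − ψ = -57.3518°
θ_3 = φ − θ_1 − θ_2 = 87.3462° (wrapped to (-180°,180°])

-57.352 135.006 87.346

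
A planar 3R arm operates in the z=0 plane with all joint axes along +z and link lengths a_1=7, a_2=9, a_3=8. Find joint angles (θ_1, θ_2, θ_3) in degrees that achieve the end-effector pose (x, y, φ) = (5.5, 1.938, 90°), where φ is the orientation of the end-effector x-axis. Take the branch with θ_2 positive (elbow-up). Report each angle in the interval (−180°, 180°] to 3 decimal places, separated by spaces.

wrist centre = target − a_3·(cos φ, sin φ) = (5.5000, -6.0620)
cos θ_2 = (66.9978−7²−9²)/(2·7·9) = -0.5000; θ_2 = 120.0011° (elbow-up)
β = atan2(-6.0620,5.5000) = -47.7828°; ψ = atan2(7.7941,2.4998) = 72.2172°
θ_1 = β − ψ = -120.0000°
θ_3 = φ − θ_1 − θ_2 = 89.9989° (wrapped to (-180°,180°])

-120.000 120.001 89.999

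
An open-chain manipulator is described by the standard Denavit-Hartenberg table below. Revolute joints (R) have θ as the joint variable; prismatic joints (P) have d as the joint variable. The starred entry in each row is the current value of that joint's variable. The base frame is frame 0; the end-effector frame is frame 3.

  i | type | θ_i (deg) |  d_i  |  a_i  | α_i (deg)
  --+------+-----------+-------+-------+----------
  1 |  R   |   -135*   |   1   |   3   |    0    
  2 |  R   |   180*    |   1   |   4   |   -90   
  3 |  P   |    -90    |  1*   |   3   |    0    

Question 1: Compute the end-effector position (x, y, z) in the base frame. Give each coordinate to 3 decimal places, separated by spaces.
after link 1: o_1 = (-2.1213, -2.1213, 1.0000)
after link 2: o_2 = (0.7071, 0.7071, 2.0000)
after link 3: o_3 = (0.0000, 1.4142, 5.0000)

0.000 1.414 5.000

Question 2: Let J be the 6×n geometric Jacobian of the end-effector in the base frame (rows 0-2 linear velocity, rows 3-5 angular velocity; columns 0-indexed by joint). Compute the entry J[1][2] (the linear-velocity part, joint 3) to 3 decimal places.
0.707

prismatic axis z_2 = (-0.7071,0.7071,0.0000)
J_v[:, 2] = z_2; J_ω[:, 2] = (0,0,0)
entry J[1][2] = 0.7071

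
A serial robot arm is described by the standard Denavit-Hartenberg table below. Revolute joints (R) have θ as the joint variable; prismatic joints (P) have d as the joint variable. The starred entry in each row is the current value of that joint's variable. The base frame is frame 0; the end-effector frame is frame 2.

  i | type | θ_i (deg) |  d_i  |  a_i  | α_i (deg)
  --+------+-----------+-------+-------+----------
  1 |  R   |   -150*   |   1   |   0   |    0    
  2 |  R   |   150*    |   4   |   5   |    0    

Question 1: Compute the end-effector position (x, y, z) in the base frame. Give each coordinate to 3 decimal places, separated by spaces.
after link 1: o_1 = (0.0000, 0.0000, 1.0000)
after link 2: o_2 = (5.0000, 0.0000, 5.0000)

5.000 0.000 5.000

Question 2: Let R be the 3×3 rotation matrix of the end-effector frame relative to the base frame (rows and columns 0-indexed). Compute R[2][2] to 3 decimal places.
End-effector z-axis (col 2 of R) = (0.0000,0.0000,1.0000)
R[2][2] = 1.0000

1.000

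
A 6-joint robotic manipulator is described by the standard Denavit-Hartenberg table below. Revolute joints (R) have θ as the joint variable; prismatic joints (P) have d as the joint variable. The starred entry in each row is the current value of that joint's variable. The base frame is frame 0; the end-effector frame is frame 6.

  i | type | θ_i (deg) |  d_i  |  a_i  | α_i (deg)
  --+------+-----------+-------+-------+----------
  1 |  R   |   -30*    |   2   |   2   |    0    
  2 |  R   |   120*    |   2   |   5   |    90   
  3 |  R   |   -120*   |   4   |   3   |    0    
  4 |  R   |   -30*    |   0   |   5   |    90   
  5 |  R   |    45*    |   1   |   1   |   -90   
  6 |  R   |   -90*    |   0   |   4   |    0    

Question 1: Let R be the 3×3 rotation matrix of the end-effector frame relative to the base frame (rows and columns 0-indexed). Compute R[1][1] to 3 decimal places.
End-effector y-axis (col 1 of R) = (0.7071,-0.6124,-0.3536)
R[1][1] = -0.6124

-0.612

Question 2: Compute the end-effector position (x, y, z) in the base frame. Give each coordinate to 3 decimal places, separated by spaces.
6.439 -4.942 2.878

after link 1: o_1 = (1.7321, -1.0000, 2.0000)
after link 2: o_2 = (1.7321, 4.0000, 4.0000)
after link 3: o_3 = (5.7321, 2.5000, 1.4019)
after link 4: o_4 = (5.7321, -1.8301, -1.0981)
after link 5: o_5 = (6.4392, -2.9425, -0.5856)
after link 6: o_6 = (6.4392, -4.9425, 2.8785)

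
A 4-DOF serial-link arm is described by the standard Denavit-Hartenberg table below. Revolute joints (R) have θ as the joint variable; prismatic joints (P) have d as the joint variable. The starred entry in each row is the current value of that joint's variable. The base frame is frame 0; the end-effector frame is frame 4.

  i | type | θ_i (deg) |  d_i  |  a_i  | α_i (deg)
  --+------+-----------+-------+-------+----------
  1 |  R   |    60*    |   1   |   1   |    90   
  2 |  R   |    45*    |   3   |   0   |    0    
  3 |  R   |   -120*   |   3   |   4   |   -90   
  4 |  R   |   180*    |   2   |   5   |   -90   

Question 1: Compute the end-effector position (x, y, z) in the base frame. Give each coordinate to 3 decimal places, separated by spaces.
6.533 -0.685 2.484

after link 1: o_1 = (0.5000, 0.8660, 1.0000)
after link 2: o_2 = (3.0981, -0.6340, 1.0000)
after link 3: o_3 = (6.2138, -1.2374, -2.8637)
after link 4: o_4 = (6.5327, -0.6851, 2.4836)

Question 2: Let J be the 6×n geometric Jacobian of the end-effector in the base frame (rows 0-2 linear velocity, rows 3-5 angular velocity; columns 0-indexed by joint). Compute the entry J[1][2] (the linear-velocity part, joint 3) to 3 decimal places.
-1.285

axis z_2 = (0.8660,-0.5000,0.0000); lever o_n−o_2 = (3.4346,-0.0511,1.4836)
cross product → J_v[:, 2] = (-0.7418,-1.2848,1.6730)
J_ω[:, 2] = z_2
entry J[1][2] = -1.2848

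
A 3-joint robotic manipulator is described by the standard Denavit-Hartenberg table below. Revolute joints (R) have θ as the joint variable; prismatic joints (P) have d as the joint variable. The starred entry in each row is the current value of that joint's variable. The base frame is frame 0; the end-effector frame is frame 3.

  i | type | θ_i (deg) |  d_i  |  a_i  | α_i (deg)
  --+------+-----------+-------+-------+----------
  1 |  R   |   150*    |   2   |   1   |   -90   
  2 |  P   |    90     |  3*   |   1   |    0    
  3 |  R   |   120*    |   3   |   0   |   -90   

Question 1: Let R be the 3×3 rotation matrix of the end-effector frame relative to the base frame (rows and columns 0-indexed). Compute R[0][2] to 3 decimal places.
-0.433

End-effector z-axis (col 2 of R) = (-0.4330,0.2500,0.8660)
R[0][2] = -0.4330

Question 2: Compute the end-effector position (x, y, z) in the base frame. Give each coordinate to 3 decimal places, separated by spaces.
after link 1: o_1 = (-0.8660, 0.5000, 2.0000)
after link 2: o_2 = (-2.3660, -2.0981, 1.0000)
after link 3: o_3 = (-3.8660, -4.6962, 1.0000)

-3.866 -4.696 1.000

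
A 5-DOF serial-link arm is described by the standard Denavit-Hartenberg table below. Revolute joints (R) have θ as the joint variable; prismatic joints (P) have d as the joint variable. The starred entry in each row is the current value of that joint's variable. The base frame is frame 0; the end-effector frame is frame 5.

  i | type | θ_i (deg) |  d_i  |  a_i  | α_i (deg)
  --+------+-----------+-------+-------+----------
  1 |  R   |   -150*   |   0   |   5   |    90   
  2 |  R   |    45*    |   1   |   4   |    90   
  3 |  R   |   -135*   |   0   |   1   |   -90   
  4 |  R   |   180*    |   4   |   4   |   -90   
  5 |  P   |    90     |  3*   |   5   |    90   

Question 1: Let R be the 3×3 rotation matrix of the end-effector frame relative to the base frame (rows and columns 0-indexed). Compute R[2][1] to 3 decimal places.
End-effector y-axis (col 1 of R) = (-0.6124,-0.3536,-0.7071)
R[2][1] = -0.7071

-0.707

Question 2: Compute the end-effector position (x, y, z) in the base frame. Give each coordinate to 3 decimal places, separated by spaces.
-11.397 -2.159 1.707

after link 1: o_1 = (-4.3301, -2.5000, 0.0000)
after link 2: o_2 = (-7.2796, -3.0482, 2.8284)
after link 3: o_3 = (-6.4931, -3.4106, 2.3284)
after link 4: o_4 = (-9.9572, -5.4106, 6.3284)
after link 5: o_5 = (-11.3970, -2.1594, 1.7071)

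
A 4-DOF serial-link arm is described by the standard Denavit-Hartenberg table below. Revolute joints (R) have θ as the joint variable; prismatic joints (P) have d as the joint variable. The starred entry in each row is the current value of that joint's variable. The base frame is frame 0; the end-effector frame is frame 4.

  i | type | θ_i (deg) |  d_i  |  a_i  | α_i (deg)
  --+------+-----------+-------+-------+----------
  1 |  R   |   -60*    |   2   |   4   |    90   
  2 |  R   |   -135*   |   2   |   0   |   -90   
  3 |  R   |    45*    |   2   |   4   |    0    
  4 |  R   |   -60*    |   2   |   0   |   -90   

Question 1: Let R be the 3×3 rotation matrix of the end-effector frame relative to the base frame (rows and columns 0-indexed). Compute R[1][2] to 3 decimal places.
0.641

End-effector z-axis (col 2 of R) = (0.7450,0.6415,-0.1830)
R[1][2] = 0.6415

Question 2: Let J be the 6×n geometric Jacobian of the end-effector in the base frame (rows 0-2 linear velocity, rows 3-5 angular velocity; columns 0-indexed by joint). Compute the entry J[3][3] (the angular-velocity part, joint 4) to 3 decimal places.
axis z_3 = (0.3536,-0.6124,-0.7071); lever o_n−o_3 = (0.7071,-1.2247,-1.4142)
cross product → J_v[:, 3] = (0.0000,0.0000,-0.0000)
J_ω[:, 3] = z_3
entry J[3][3] = 0.3536

0.354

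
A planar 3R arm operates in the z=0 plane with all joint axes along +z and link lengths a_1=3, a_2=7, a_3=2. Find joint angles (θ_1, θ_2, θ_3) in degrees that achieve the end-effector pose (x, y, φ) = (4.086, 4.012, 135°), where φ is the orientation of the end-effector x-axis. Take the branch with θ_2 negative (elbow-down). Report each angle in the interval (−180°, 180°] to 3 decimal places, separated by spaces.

wrist centre = target − a_3·(cos φ, sin φ) = (5.5002, 2.5978)
cos θ_2 = (37.0008−3²−7²)/(2·3·7) = -0.5000; θ_2 = -119.9987° (elbow-down)
β = atan2(2.5978,5.5002) = 25.2817°; ψ = atan2(-6.0623,-0.4999) = -94.7136°
θ_1 = β − ψ = 119.9953°
θ_3 = φ − θ_1 − θ_2 = 135.0034° (wrapped to (-180°,180°])

119.995 -119.999 135.003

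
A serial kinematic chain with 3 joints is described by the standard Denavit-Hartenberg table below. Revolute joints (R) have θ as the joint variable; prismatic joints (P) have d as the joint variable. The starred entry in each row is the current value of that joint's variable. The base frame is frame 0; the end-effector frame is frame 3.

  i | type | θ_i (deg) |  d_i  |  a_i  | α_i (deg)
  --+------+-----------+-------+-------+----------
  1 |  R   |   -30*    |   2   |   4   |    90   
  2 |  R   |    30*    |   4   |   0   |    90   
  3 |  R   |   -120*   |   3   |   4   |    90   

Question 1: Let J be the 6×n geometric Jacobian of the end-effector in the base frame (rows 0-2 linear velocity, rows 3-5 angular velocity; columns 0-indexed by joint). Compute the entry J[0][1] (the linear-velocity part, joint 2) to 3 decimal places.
3.116

axis z_1 = (-0.5000,-0.8660,0.0000); lever o_n−o_1 = (-0.4689,-0.3481,-3.5981)
cross product → J_v[:, 1] = (3.1160,-1.7990,-0.2321)
J_ω[:, 1] = z_1
entry J[0][1] = 3.1160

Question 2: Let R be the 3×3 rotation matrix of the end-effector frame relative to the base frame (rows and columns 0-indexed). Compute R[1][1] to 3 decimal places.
-0.250

End-effector y-axis (col 1 of R) = (0.4330,-0.2500,-0.8660)
R[1][1] = -0.2500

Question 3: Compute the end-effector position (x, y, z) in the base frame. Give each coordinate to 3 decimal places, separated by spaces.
2.995 -2.348 -1.598

after link 1: o_1 = (3.4641, -2.0000, 2.0000)
after link 2: o_2 = (1.4641, -5.4641, 2.0000)
after link 3: o_3 = (2.9952, -2.3481, -1.5981)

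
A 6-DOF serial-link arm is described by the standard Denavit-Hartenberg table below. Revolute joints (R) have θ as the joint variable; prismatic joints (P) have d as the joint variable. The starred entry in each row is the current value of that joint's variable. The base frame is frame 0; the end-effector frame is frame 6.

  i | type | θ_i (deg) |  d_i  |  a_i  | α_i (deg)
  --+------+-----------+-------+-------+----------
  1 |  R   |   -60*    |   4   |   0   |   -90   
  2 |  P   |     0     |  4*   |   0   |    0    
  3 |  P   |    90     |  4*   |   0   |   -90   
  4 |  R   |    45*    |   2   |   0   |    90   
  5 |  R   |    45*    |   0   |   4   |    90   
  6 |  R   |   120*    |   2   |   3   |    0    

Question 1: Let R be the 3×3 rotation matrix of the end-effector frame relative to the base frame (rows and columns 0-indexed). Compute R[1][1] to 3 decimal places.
End-effector y-axis (col 1 of R) = (0.3750,-0.4906,0.7866)
R[1][1] = -0.4906

-0.491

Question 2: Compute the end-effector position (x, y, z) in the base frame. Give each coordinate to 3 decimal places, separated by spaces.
after link 1: o_1 = (0.0000, 0.0000, 4.0000)
after link 2: o_2 = (3.4641, 2.0000, 4.0000)
after link 3: o_3 = (6.9282, 4.0000, 4.0000)
after link 4: o_4 = (5.9282, 5.7321, 4.0000)
after link 5: o_5 = (2.7819, 7.1815, 2.0000)
after link 6: o_6 = (5.3939, 5.8318, -0.0871)

5.394 5.832 -0.087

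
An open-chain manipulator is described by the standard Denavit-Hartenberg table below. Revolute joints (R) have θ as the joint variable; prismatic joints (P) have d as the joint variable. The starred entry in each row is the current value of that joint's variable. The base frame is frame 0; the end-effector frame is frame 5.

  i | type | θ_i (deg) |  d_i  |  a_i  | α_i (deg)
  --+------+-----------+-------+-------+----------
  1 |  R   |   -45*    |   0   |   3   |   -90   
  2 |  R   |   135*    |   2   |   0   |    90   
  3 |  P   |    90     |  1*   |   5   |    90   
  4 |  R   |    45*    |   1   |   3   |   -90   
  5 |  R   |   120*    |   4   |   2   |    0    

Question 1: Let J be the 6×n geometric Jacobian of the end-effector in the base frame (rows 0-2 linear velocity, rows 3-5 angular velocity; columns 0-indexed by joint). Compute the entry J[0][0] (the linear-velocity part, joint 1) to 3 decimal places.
1.159

axis z_0 = ẑ; lever o_n−o_0 = (9.0584,-1.1589,-3.1895)
cross product → J_v[:, 0] = (1.1589,9.0584,-0.0000)
J_ω[:, 0] = z_0
entry J[0][0] = 1.1589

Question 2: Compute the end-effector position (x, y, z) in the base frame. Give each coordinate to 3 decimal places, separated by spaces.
9.058 -1.159 -3.189

after link 1: o_1 = (2.1213, -2.1213, 0.0000)
after link 2: o_2 = (3.5355, -0.7071, 0.0000)
after link 3: o_3 = (7.5711, 2.3284, -0.7071)
after link 4: o_4 = (9.6317, 3.2678, -2.9142)
after link 5: o_5 = (9.0584, -1.1589, -3.1895)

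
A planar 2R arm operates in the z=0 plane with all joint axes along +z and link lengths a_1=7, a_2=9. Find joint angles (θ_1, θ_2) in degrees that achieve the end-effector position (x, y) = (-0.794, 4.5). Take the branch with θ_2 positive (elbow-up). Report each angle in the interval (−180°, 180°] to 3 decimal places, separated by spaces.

-0.003 150.000

cos θ_2 = (20.8804−7²−9²)/(2·7·9) = -0.8660; θ_2 = 150.0003° (elbow-up)
β = atan2(4.5000,-0.7940) = 100.0065°; ψ = atan2(4.5000,-0.7943) = 100.0098°
θ_1 = β − ψ = -0.0032°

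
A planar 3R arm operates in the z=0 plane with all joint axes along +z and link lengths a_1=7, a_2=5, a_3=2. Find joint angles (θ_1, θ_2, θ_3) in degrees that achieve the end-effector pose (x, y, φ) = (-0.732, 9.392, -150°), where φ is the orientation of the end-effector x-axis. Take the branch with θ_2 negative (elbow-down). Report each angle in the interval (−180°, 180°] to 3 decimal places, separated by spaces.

109.009 -60.006 160.997

wrist centre = target − a_3·(cos φ, sin φ) = (1.0001, 10.3920)
cos θ_2 = (108.9938−7²−5²)/(2·7·5) = 0.4999; θ_2 = -60.0059° (elbow-down)
β = atan2(10.3920,1.0001) = 84.5032°; ψ = atan2(-4.3304,9.4996) = -24.5059°
θ_1 = β − ψ = 109.0091°
θ_3 = φ − θ_1 − θ_2 = 160.9968° (wrapped to (-180°,180°])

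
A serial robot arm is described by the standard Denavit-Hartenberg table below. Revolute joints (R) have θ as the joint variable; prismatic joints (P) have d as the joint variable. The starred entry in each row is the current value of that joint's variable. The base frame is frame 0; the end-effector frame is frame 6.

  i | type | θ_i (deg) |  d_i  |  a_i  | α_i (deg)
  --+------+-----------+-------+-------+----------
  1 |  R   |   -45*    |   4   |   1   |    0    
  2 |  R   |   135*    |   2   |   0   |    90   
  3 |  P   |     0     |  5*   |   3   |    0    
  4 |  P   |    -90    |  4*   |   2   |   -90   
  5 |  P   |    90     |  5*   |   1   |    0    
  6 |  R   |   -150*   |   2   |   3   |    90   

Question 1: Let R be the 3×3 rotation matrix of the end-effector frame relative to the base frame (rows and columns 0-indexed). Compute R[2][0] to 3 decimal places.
-0.500

End-effector x-axis (col 0 of R) = (0.8660,-0.0000,-0.5000)
R[2][0] = -0.5000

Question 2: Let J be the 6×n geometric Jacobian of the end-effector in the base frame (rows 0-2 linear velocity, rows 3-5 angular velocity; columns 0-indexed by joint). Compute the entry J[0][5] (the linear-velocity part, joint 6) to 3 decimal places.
axis z_5 = (0.0000,1.0000,0.0000); lever o_n−o_5 = (2.5981,2.0000,-1.5000)
cross product → J_v[:, 5] = (-1.5000,0.0000,-2.5981)
J_ω[:, 5] = z_5
entry J[0][5] = -1.5000

-1.500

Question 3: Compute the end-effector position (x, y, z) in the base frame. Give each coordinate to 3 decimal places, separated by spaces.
11.305 9.293 2.500

after link 1: o_1 = (0.7071, -0.7071, 4.0000)
after link 2: o_2 = (0.7071, -0.7071, 6.0000)
after link 3: o_3 = (5.7071, 2.2929, 6.0000)
after link 4: o_4 = (9.7071, 2.2929, 4.0000)
after link 5: o_5 = (8.7071, 7.2929, 4.0000)
after link 6: o_6 = (11.3052, 9.2929, 2.5000)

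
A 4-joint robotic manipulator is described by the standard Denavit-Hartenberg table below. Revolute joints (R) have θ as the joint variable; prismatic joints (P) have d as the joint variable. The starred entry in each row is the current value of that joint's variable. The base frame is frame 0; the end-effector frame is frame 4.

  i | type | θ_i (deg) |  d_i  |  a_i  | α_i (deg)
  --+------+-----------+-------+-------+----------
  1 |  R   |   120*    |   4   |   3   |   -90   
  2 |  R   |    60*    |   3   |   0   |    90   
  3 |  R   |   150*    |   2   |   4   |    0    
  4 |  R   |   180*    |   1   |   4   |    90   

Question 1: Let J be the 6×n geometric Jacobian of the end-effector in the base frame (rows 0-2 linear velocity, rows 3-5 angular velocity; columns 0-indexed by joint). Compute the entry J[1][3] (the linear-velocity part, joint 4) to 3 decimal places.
-0.866

axis z_3 = (-0.4330,0.7500,0.5000); lever o_n−o_3 = (0.4330,3.2500,-2.5000)
cross product → J_v[:, 3] = (-3.5000,-0.8660,-1.7321)
J_ω[:, 3] = z_3
entry J[1][3] = -0.8660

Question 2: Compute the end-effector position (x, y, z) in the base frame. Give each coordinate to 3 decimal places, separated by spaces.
-5.397 3.348 5.500

after link 1: o_1 = (-1.5000, 2.5981, 4.0000)
after link 2: o_2 = (-4.0981, 1.0981, 4.0000)
after link 3: o_3 = (-5.8301, 0.0981, 8.0000)
after link 4: o_4 = (-5.3971, 3.3481, 5.5000)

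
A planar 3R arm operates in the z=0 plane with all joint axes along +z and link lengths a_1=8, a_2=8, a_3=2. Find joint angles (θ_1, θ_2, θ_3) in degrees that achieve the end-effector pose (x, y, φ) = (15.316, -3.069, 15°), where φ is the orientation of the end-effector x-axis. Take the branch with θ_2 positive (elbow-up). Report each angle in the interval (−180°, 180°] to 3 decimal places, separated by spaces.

-45.002 60.000 0.001

wrist centre = target − a_3·(cos φ, sin φ) = (13.3841, -3.5866)
cos θ_2 = (191.9994−8²−8²)/(2·8·8) = 0.5000; θ_2 = 60.0003° (elbow-up)
β = atan2(-3.5866,13.3841) = -15.0015°; ψ = atan2(6.9282,12.0000) = 30.0002°
θ_1 = β − ψ = -45.0016°
θ_3 = φ − θ_1 − θ_2 = 0.0013° (wrapped to (-180°,180°])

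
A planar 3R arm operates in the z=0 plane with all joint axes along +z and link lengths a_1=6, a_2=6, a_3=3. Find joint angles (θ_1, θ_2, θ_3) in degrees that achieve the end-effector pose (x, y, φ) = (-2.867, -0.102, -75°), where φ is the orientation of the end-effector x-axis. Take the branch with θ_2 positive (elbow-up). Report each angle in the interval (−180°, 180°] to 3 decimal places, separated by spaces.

75.001 134.997 75.002

wrist centre = target − a_3·(cos φ, sin φ) = (-3.6435, 2.7958)
cos θ_2 = (21.0912−6²−6²)/(2·6·6) = -0.7071; θ_2 = 134.9968° (elbow-up)
β = atan2(2.7958,-3.6435) = 142.4995°; ψ = atan2(4.2429,1.7576) = 67.4984°
θ_1 = β − ψ = 75.0011°
θ_3 = φ − θ_1 − θ_2 = 75.0021° (wrapped to (-180°,180°])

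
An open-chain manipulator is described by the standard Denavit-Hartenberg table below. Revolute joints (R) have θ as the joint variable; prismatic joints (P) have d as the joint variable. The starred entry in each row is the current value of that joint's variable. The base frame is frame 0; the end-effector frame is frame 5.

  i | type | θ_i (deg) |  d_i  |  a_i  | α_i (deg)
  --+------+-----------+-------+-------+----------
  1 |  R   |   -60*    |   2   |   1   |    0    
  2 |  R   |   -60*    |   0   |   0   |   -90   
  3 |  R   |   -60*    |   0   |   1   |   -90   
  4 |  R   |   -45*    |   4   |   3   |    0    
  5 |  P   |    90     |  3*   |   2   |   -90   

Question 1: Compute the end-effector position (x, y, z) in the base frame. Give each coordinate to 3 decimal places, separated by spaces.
-3.053 -8.434 2.428

after link 1: o_1 = (0.5000, -0.8660, 2.0000)
after link 2: o_2 = (0.5000, -0.8660, 2.0000)
after link 3: o_3 = (0.2500, -1.2990, 2.8660)
after link 4: o_4 = (-0.1753, -6.2783, 2.7031)
after link 5: o_5 = (-3.0526, -8.4335, 2.4279)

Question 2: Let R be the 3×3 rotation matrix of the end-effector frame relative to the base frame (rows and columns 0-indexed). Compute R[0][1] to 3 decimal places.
End-effector y-axis (col 1 of R) = (0.4330,0.7500,0.5000)
R[0][1] = 0.4330

0.433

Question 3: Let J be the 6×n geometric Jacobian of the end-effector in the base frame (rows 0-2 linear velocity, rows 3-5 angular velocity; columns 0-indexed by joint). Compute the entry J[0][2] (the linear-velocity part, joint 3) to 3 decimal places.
axis z_2 = (0.8660,-0.5000,0.0000); lever o_n−o_2 = (-3.5526,-7.5675,0.4279)
cross product → J_v[:, 2] = (-0.2139,-0.3706,-8.3299)
J_ω[:, 2] = z_2
entry J[0][2] = -0.2139

-0.214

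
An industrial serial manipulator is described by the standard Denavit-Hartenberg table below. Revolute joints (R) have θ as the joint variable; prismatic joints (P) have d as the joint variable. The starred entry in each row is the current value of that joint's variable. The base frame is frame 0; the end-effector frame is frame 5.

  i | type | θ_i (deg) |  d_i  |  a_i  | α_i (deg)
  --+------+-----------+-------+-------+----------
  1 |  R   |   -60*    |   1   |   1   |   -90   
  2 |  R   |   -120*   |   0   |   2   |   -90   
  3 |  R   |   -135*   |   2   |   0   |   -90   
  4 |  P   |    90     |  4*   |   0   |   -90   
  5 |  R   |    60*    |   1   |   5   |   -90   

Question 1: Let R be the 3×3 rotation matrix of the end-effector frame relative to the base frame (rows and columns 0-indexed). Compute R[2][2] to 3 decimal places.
End-effector z-axis (col 2 of R) = (0.1572,-0.9794,0.1268)
R[2][2] = 0.1268

0.127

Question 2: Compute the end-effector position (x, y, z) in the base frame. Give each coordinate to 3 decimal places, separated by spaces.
-1.149 0.110 2.892

after link 1: o_1 = (0.5000, -0.8660, 1.0000)
after link 2: o_2 = (0.0000, -0.0000, 2.7321)
after link 3: o_3 = (0.8660, -1.5000, 3.7321)
after link 4: o_4 = (2.6084, 1.1390, 6.1815)
after link 5: o_5 = (-1.1495, 0.1098, 2.8923)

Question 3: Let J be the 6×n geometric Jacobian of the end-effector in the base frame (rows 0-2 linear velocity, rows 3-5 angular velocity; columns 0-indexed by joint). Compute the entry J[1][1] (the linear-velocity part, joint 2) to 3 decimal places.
-1.639

axis z_1 = (0.8660,0.5000,0.0000); lever o_n−o_1 = (-1.6495,0.9759,1.8923)
cross product → J_v[:, 1] = (0.9461,-1.6387,1.6698)
J_ω[:, 1] = z_1
entry J[1][1] = -1.6387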